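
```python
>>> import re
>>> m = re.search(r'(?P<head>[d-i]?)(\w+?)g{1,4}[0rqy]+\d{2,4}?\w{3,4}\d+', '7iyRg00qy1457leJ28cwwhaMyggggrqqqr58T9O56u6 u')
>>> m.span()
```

Pattern: optionally a character in [d-i] (captured as 'head'); then one or more of a word character (lazy) (captured); then 1 to 4 of the literal 'g', then one or more of one of [0rqy], then 2 to 4 of a digit (lazy); then 3 to 4 of a word character, then one or more of a digit.
The `?` after the quantifier makes it lazy — it takes as little as possible before letting the rest of the pattern try.
`re.search` tries every starting position until one works.
The match spans [0:18] → '7iyRg00qy1457leJ28'.
Captured: group 1 = '', group 2 = '7iyR'.

(0, 18)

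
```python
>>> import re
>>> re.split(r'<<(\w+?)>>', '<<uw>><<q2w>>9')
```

['', 'uw', '', 'q2w', '9']

The group in the pattern means `split` returns the separators' captures alongside the pieces.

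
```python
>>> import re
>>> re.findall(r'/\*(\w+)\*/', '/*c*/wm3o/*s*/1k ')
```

['c', 's']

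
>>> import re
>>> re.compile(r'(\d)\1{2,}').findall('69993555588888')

['9', '5', '8']

After group 1 captures some text, `\1` only succeeds where that same text appears again.
Matches: at [1:4] match '999', group 1 = '9'; at [5:9] match '5555', group 1 = '5'; at [9:14] match '88888', group 1 = '8'.
One capturing group, so `findall` returns just the captured substring from each match — 3 in all.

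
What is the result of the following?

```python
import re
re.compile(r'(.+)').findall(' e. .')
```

The pattern matches one or more of any character (captured).
Walking the string: at [0:5] match ' e. .', group 1 = ' e. .'.
`findall` collects group 1 from the one match (1 total).

[' e. .']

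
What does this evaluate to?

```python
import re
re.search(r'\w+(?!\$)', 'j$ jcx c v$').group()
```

A negative assertion filters positions out without eating any characters.
The match spans [3:6] → 'jcx'.

'jcx'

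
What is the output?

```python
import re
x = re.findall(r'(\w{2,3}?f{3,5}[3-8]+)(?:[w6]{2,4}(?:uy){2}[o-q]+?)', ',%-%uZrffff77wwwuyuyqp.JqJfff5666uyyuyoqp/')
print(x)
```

['uZrffff77']

One capturing group, so `findall` returns just the captured substring from the one match — 1 in all.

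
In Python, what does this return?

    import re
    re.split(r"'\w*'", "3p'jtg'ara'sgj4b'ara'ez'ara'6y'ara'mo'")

Matches to split on: at [2:7] → "'jtg'"; at [10:17] → "'sgj4b'"; at [20:24] → "'ez'"; at [27:31] → "'6y'"; at [34:38] → "'mo'".
The string is cut at each match, leaving 6 pieces.

['3p', 'ara', 'ara', 'ara', 'ara', '']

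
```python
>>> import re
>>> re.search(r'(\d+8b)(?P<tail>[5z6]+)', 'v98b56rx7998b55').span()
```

Pattern: one or more of a digit, then the literal '8b' (captured); then one or more of one of [5z6] (captured as 'tail').
Unlike `match`, `search` isn't anchored — it looks for the pattern anywhere in the string.
The match spans [1:6] → '98b56'.
Captured: group 1 = '98b', group 2 = '56'.

(1, 6)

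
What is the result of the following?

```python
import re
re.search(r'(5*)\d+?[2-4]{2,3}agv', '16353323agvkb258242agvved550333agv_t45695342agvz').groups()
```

('',)

The pattern matches zero or more of a literal '5' (captured); then one or more of a digit (lazy), then 2 to 3 of a character in [2-4], then the literal 'agv'.
`re.search` scans for the first position where the pattern succeeds.
The match spans [0:11] → '16353323agv'.
Captured: group 1 = ''.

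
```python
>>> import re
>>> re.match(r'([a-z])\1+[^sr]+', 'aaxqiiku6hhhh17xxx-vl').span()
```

`re.match` only tries the pattern at the start of the string.
The match spans [0:21] → 'aaxqiiku6hhhh17xxx-vl'.

(0, 21)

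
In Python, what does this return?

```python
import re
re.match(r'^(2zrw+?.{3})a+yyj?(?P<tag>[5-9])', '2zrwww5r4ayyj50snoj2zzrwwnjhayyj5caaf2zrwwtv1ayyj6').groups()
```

('2zrwww5r4', '5')

The pattern matches anchored at the start of the string; then the literal '2zr', then one or more of the literal 'w' (lazy), then exactly 3 of any character (captured); then one or more of the literal 'a', then the literal 'yy', then optionally the literal 'j'; then a character in [5-9] (captured as 'tag').
`re.match` only tries the pattern at the start of the string.
The match spans [0:14] → '2zrwww5r4ayyj5'.
Captured: group 1 = '2zrwww5r4', group 2 = '5'.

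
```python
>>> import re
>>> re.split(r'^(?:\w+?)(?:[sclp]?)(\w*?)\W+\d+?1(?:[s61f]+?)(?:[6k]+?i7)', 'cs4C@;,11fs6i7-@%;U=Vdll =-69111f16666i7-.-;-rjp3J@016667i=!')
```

['', '4C', '-@%;U=Vdll =-69111f16666i7-.-;-rjp3J@016667i=!']

Pattern: anchored at the start of the string; then one or more of a word character (lazy) (non-capturing group); then optionally one of [sclp] (non-capturing group); then zero or more of a word character (lazy) (captured); then one or more of a non-word character, then one or more of a digit (lazy), then a literal '1'; then one or more of one of [s61f] (lazy) (non-capturing group); then one or more of one of [6k] (lazy), then the literal 'i7' (non-capturing group).
Lazy quantifiers expand one character at a time until the remainder of the pattern can match.
Matches to split on: at [0:14] → 'cs4C@;,11fs6i7'.
With a capturing group present, the delimiter's captured portion is kept in the result list.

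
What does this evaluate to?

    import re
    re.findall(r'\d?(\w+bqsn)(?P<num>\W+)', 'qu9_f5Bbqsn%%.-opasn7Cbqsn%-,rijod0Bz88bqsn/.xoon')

The pattern matches optionally a digit; then one or more of a word character, then the literal 'bq', then the literal 'sn' (captured); then one or more of a non-word character (captured as 'num').
Matches: at [0:15] match 'qu9_f5Bbqsn%%.-', groups = ('qu9_f5Bbqsn', '%%.-'); at [15:29] match 'opasn7Cbqsn%-,', groups = ('opasn7Cbqsn', '%-,'); at [29:45] match 'rijod0Bz88bqsn/.', groups = ('rijod0Bz88bqsn', '/.').
With 2 capturing groups, `findall` returns a 2-tuple per match.

[('qu9_f5Bbqsn', '%%.-'), ('opasn7Cbqsn', '%-,'), ('rijod0Bz88bqsn', '/.')]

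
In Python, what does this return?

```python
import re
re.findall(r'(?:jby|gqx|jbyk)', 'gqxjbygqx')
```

Matches: at [0:3] → 'gqx'; at [3:6] → 'jby'; at [6:9] → 'gqx'.
`findall` yields the raw match text (3 of them) because the pattern has no groups.

['gqx', 'jby', 'gqx']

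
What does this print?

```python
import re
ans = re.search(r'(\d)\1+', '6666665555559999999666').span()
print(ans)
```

A backreference is literal: `\1` must see the identical characters the first group matched.
Unlike `match`, `search` isn't anchored — it looks for the pattern anywhere in the string.
The match spans [0:6] → '666666'.
Captured: group 1 = '6'.

(0, 6)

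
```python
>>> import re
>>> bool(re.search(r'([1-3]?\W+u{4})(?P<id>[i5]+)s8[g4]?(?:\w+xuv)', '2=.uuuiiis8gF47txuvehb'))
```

False

Pattern: optionally a character in [1-3], then one or more of a non-word character, then exactly 4 of a literal 'u' (captured); then one or more of one of [i5] (captured as 'id'); then the literal 's8', then optionally one of [g4]; then one or more of a word character, then the literal 'xuv' (non-capturing group).
Unlike `match`, `search` isn't anchored — it looks for the pattern anywhere in the string.
Here the pattern never matches, so the call returns None, and `bool(None)` is False.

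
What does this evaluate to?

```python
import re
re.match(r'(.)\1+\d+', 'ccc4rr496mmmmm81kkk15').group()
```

'ccc4'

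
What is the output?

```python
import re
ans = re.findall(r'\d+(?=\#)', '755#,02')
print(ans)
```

['755']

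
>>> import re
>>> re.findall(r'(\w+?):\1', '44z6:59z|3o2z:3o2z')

['3o2z']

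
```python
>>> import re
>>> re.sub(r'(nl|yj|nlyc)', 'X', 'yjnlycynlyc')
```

'XXycyXyc'

Branches in `(...|...)` are attempted left-to-right; the first branch that allows the whole pattern to succeed is taken.
Matches: at [0:2] → 'yj'; at [2:4] → 'nl'; at [7:9] → 'nl'.
Each match is replaced by 'X'.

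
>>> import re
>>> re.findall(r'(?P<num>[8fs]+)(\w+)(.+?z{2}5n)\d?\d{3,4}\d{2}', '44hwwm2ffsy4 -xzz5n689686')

Pattern: one or more of one of [8fs] (captured as 'num'); then one or more of a word character (captured); then one or more of any character (lazy), then exactly 2 of the literal 'z', then the literal '5n' (captured); then optionally a digit, then 3 to 4 of a digit, then exactly 2 of a digit.
Walking the string: at [7:25] match 'ffsy4 -xzz5n689686', groups = ('ffs', 'y4', ' -xzz5n').
`findall` packs the 3 group values into a tuple for every match.

[('ffs', 'y4', ' -xzz5n')]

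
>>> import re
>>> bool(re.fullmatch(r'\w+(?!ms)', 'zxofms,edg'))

False

`(?!…)`/`(?<!…)` only lets a position through if the neighbouring text does NOT match; no characters are consumed.
`re.fullmatch` is like wrapping the pattern in `^…$` (in single-line mode).
Here the pattern can't cover the whole string, so the call returns None, and `bool(None)` is False.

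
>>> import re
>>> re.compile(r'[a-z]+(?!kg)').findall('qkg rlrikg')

Because the assertion is negative and zero-width, positions next to the forbidden text are skipped.
No capturing groups, so `findall` returns the 2 full match strings.

['qkg', 'rlrikg']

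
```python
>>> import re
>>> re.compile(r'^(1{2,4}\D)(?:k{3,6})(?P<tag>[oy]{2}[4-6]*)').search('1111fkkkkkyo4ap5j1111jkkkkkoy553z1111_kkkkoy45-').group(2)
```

'yo4'

The match spans [0:13] → '1111fkkkkkyo4'.
Captured: group 1 = '1111f', group 2 = 'yo4'.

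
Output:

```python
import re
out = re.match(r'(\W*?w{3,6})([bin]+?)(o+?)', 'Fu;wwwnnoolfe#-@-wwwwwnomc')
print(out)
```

None

This matches zero or more of a non-word character (lazy), then 3 to 6 of the literal 'w' (captured); then one or more of one of [bin] (lazy) (captured); then one or more of a literal 'o' (lazy) (captured).
With `match`, the pattern is implicitly anchored at the beginning.
Here the pattern fails at index 0, so the call returns None.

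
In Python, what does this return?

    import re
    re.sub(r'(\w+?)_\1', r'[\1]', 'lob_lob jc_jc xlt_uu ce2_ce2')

`\1` is not a pattern — it's the concrete string captured by group 1, re-applied verbatim.
`\1` in the replacement pulls in group 1's text for each match.

'[lob] [jc] xlt_uu [ce2]'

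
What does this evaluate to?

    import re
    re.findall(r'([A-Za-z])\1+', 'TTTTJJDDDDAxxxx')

['T', 'J', 'D', 'x']

A backreference is literal: `\1` must see the identical characters the first group matched.
Scanning left to right: at [0:4] match 'TTTT', group 1 = 'T'; at [4:6] match 'JJ', group 1 = 'J'; at [6:10] match 'DDDD', group 1 = 'D'; at [11:15] match 'xxxx', group 1 = 'x'.
With a single group, `findall` returns only what that group captured — 4 items.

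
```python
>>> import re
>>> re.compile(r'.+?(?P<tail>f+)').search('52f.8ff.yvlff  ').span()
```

(0, 3)

Pattern: one or more of any character (lazy); then one or more of a literal 'f' (captured as 'tail').
A non-greedy quantifier consumes as few characters as it can — just enough that the remainder of the pattern still matches from where it stops; whatever follows it matches normally.
`re.search` scans for the first position where the pattern succeeds.
The match spans [0:3] → '52f'.
Captured: group 1 = 'f'.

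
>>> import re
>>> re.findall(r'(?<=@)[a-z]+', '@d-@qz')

The lookaround is zero-width — it requires the adjacent text to match without consuming it, so the asserted text isn't part of the match.
Scanning left to right: at [1:2] → 'd'; at [4:6] → 'qz'.
No capturing groups, so `findall` returns the 2 full match strings.

['d', 'qz']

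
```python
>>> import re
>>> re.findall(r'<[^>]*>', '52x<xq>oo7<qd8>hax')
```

Scanning left to right: at [3:7] → '<xq>'; at [10:15] → '<qd8>'.
Since nothing is captured, `findall` lists the 2 matched substrings directly.

['<xq>', '<qd8>']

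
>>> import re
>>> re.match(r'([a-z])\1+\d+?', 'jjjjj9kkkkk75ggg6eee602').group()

'jjjjj9'

The backreference `\1` re-matches whatever the first group consumed, character for character.
With `match`, the pattern is implicitly anchored at the beginning.
The match spans [0:6] → 'jjjjj9'.
Captured: group 1 = 'j'.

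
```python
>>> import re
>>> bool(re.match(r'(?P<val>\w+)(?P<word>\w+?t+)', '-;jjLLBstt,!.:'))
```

With `match`, the pattern is implicitly anchored at the beginning.
Here the pattern fails at index 0, so the call returns None, and `bool(None)` is False.

False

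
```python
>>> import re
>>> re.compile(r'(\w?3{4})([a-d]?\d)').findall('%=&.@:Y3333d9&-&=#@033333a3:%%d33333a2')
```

[('Y3333', 'd9'), ('03333', '3'), ('d3333', '3')]

Pattern: optionally a word character, then exactly 4 of a literal '3' (captured); then optionally a character in [a-d], then a digit (captured).
With 2 capturing groups, `findall` returns a 2-tuple per match.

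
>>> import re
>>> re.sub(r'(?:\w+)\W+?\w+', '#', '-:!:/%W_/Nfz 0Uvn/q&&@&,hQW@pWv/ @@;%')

The pattern matches one or more of a word character (non-capturing group); then one or more of a non-word character (lazy); then one or more of a word character.
Matches: at [6:12] → 'W_/Nfz'; at [13:19] → '0Uvn/q'; at [24:31] → 'hQW@pWv'.
Every occurrence is swapped for '#'.

'-:!:/%# #&&@&,#/ @@;%'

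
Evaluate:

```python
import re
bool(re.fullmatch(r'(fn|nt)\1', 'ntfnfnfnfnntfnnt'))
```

False

`\1` has to match the exact text group 1 already captured.
`re.fullmatch` requires the pattern to consume the entire string.
Here there's no way to consume every character, so the call returns None, and `bool(None)` is False.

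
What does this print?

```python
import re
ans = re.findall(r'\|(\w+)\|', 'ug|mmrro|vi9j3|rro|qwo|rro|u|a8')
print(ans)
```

['mmrro', 'rro', 'rro']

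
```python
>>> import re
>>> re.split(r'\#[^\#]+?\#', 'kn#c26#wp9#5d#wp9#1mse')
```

['kn', 'wp9', 'wp9#1mse']

`split` removes every match and returns the 3 fragments in between.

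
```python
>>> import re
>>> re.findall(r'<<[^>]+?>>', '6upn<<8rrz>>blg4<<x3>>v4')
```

Since nothing is captured, `findall` lists the 2 matched substrings directly.

['<<8rrz>>', '<<x3>>']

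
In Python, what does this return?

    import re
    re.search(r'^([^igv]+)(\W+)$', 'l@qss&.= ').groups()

('l@qss&.=', ' ')

The pattern matches anchored at the start of the string; then one or more of any character except [igv] (captured); then one or more of a non-word character (captured); then anchored at the end.
`re.search` tries every starting position until one works.
The match spans [0:9] → 'l@qss&.= '.
Captured: group 1 = 'l@qss&.=', group 2 = ' '.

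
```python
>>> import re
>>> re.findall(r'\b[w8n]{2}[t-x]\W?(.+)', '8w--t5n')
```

[]

Pattern: a word boundary (`\b`, zero-width); then exactly 2 of one of [w8n], then a character in [t-x], then optionally a non-word character; then one or more of any character (captured).
Because there's exactly one group, `findall` drops the full match and keeps group 1 from each hit.
Nothing in the string satisfies the pattern, so the list is empty.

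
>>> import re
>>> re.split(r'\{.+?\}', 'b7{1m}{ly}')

['b7', '', '']

Because the quantifier is non-greedy, it stops expanding at the earliest point where the rest of the pattern can succeed.
Matches to split on: at [2:6] → '{1m}'; at [6:10] → '{ly}'.
Each match becomes a cut point; 3 segments remain.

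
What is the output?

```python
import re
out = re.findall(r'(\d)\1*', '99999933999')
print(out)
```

A backreference is literal: `\1` must see the identical characters the first group matched.
Walking the string: at [0:6] match '999999', group 1 = '9'; at [6:8] match '33', group 1 = '3'; at [8:11] match '999', group 1 = '9'.
Because there's exactly one group, `findall` drops the full match and keeps group 1 from each hit.

['9', '3', '9']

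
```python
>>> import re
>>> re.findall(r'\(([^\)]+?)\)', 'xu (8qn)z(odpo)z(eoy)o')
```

Walking the string: at [3:8] match '(8qn)', group 1 = '8qn'; at [9:15] match '(odpo)', group 1 = 'odpo'; at [16:21] match '(eoy)', group 1 = 'eoy'.
Because there's exactly one group, `findall` drops the full match and keeps group 1 from each hit.

['8qn', 'odpo', 'eoy']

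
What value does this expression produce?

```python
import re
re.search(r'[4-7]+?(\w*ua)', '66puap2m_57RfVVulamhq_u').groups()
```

The pattern matches one or more of a character in [4-7] (lazy); then zero or more of a word character, then the literal 'ua' (captured).
Because the quantifier is non-greedy, it stops expanding at the earliest point where the rest of the pattern can succeed.
`search` walks the string left to right and returns the first match it finds.
The match spans [0:5] → '66pua'.
Captured: group 1 = '6pua'.

('6pua',)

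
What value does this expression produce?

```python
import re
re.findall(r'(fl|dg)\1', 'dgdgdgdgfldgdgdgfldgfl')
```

['dg', 'dg', 'dg']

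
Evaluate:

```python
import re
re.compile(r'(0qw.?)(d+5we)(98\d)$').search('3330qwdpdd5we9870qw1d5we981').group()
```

'0qw1d5we981'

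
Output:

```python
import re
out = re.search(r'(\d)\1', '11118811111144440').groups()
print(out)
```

('1',)

The match spans [0:2] → '11'.
Captured: group 1 = '1'.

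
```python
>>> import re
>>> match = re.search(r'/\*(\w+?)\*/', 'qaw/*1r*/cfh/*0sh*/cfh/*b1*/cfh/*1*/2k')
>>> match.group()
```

The match spans [3:9] → '/*1r*/'.

'/*1r*/'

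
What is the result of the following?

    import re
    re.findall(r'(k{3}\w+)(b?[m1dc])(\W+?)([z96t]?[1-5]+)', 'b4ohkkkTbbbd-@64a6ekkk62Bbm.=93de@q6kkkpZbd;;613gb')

[('kkkTbbb', 'd', '-@', '64'), ('kkk62Bb', 'm', '.=', '93'), ('kkkpZb', 'd', ';;', '613')]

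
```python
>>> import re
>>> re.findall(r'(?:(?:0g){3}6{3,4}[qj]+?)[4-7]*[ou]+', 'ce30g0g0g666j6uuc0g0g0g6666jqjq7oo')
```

['0g0g0g666j6uu', '0g0g0g6666jqjq7oo']

This matches the literal '0g' repeated 3 times, then 3 to 4 of the literal '6', then one or more of one of [qj] (lazy) (non-capturing group); then zero or more of a character in [4-7], then one or more of one of [ou].
No capturing groups, so `findall` returns the 2 full match strings.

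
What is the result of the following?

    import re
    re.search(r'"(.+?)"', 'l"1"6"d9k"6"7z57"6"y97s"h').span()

(1, 4)

A `+?`/`*?`/`{m,n}?` starts at its minimum and grows only as far as needed for what follows to match.
`re.search` tries every starting position until one works.
The match spans [1:4] → '"1"'.
Captured: group 1 = '1'.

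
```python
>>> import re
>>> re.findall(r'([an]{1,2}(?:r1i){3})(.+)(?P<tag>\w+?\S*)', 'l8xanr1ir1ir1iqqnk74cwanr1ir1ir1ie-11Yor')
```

[('anr1ir1ir1i', 'qqnk74cwanr1ir1ir1ie-11Yo', 'r')]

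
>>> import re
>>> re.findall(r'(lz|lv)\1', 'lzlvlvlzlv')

`\1` is not a pattern — it's the concrete string captured by group 1, re-applied verbatim.
`findall` collects group 1 from the one match (1 total).

['lv']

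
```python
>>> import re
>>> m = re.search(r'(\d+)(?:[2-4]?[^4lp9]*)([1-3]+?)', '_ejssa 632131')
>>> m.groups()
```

Pattern: one or more of a digit (captured); then optionally a character in [2-4], then zero or more of any character except [4lp9] (non-capturing group); then one or more of a character in [1-3] (lazy) (captured).
`re.search` tries every starting position until one works.
The match spans [7:13] → '632131'.
Captured: group 1 = '63213', group 2 = '1'.

('63213', '1')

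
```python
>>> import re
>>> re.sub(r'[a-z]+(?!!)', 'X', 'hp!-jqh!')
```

'Xp!-Xh!'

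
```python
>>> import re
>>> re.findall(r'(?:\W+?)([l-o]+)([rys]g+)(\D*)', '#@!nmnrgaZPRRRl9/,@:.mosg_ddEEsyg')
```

Pattern: one or more of a non-word character (lazy) (non-capturing group); then one or more of a character in [l-o] (captured); then one of [rys], then one or more of the literal 'g' (captured); then zero or more of a non-digit (captured).
Matches: at [0:15] match '#@!nmnrgaZPRRRl', groups = ('nmn', 'rg', 'aZPRRRl'); at [16:33] match '/,@:.mosg_ddEEsyg', groups = ('mo', 'sg', '_ddEEsyg').
With 3 capturing groups, `findall` returns a 3-tuple per match.

[('nmn', 'rg', 'aZPRRRl'), ('mo', 'sg', '_ddEEsyg')]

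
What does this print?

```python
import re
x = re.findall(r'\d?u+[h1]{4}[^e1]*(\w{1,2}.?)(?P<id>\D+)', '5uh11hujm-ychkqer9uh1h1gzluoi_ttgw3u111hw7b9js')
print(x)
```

[('er9', 'uh'), ('j', 's')]

Pattern: optionally a digit; then one or more of a literal 'u', then exactly 4 of one of [h1], then zero or more of any character except [e1]; then 1 to 2 of a word character, then optionally any character (captured); then one or more of a non-digit (captured as 'id').
Scanning left to right: at [0:20] match '5uh11hujm-ychkqer9uh', groups = ('er9', 'uh'); at [34:46] match '3u111hw7b9js', groups = ('j', 's').
Multiple groups make `findall` return tuples — one 2-tuple for each match.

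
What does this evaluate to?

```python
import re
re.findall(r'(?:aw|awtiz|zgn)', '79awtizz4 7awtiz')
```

['aw', 'aw']

Alternation tries branches left to right and keeps the first one that lets the overall match succeed at that position.
Since nothing is captured, `findall` lists the 2 matched substrings directly.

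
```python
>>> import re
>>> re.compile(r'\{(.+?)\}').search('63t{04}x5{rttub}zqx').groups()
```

('04',)

Unlike `match`, `search` isn't anchored — it looks for the pattern anywhere in the string.
The match spans [3:7] → '{04}'.
Captured: group 1 = '04'.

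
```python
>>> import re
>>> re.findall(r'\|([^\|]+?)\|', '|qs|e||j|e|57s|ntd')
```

Because there's exactly one group, `findall` drops the full match and keeps group 1 from each hit.

['qs', 'j', '57s']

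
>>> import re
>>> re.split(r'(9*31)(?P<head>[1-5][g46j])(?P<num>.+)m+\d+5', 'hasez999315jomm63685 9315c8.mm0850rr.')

This matches zero or more of the literal '9', then the literal '31' (captured); then a character in [1-5], then one of [g46j] (captured as 'head'); then one or more of any character (captured as 'num'); then one or more of the literal 'm', then one or more of a digit, then the literal '5'.
Matches to split on: at [5:33] → '999315jomm63685 9315c8.mm085'.
`re.split` interleaves the captured-group text with the surrounding fragments.

['hasez', '99931', '5j', 'omm63685 9315c8.m', '0rr.']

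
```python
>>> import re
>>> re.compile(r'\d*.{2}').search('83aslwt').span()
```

(0, 4)

Pattern: zero or more of a digit; then exactly 2 of any character.
`search` walks the string left to right and returns the first match it finds.
The match spans [0:4] → '83as'.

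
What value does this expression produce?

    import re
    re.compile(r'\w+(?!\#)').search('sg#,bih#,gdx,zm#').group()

A negative assertion filters positions out without eating any characters.
`re.search` scans for the first position where the pattern succeeds.
The match spans [0:1] → 's'.

's'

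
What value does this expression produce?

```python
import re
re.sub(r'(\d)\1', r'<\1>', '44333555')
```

After group 1 captures some text, `\1` only succeeds where that same text appears again.
Matches: at [0:2] → '44'; at [2:4] → '33'; at [5:7] → '55'.
`\1` in the replacement pulls in group 1's text for each match.

'<4><3>3<5>5'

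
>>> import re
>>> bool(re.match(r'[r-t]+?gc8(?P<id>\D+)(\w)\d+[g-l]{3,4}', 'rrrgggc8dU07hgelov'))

False

The pattern matches one or more of a character in [r-t] (lazy), then the literal 'gc8'; then one or more of a non-digit (captured as 'id'); then a word character (captured); then one or more of a digit, then 3 to 4 of a character in [g-l].
`match` is anchored at position 0; if the pattern doesn't fit there, it returns None.
Here the string doesn't start with a match, so the call returns None, and `bool(None)` is False.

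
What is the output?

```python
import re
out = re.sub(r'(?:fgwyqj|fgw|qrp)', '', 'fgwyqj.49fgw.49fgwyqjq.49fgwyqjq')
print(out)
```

.49.49q.49q

`|` is ordered: at each position the engine commits to the first alternative that works.
Matches: at [0:6] → 'fgwyqj'; at [9:12] → 'fgw'; at [15:21] → 'fgwyqj'; at [25:31] → 'fgwyqj'.
`sub` substitutes '' at each match site.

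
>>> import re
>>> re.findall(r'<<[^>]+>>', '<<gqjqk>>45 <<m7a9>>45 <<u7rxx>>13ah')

['<<gqjqk>>', '<<m7a9>>', '<<u7rxx>>']

No capturing groups, so `findall` returns the 3 full match strings.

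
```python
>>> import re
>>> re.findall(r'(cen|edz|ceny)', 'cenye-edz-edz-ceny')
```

The regex engine tests alternatives in the order written; an earlier branch that matches wins even if a later one would match more.
Scanning left to right: at [0:3] match 'cen', group 1 = 'cen'; at [6:9] match 'edz', group 1 = 'edz'; at [10:13] match 'edz', group 1 = 'edz'; at [14:17] match 'cen', group 1 = 'cen'.
One capturing group, so `findall` returns just the captured substring from each match — 4 in all.

['cen', 'edz', 'edz', 'cen']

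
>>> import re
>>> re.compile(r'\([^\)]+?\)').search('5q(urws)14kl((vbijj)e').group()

The match spans [2:8] → '(urws)'.

'(urws)'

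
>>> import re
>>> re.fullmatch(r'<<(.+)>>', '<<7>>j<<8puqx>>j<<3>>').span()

For `fullmatch`, every character of the input must be accounted for by the pattern.
The match spans [0:21] → '<<7>>j<<8puqx>>j<<3>>'.

(0, 21)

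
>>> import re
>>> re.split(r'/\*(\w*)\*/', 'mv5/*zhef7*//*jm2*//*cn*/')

The group in the pattern means `split` returns the separators' captures alongside the pieces.

['mv5', 'zhef7', '', 'jm2', '', 'cn', '']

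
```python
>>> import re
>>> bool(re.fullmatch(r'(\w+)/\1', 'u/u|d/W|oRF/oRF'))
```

A backreference is literal: `\1` must see the identical characters the first group matched.
`fullmatch` succeeds only if the pattern covers the string from start to end.
Here there's no way to consume every character, so the call returns None, and `bool(None)` is False.

False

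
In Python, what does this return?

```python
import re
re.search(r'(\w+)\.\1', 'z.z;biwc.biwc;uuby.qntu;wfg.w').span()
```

After group 1 captures some text, `\1` only succeeds where that same text appears again.
The match spans [0:3] → 'z.z'.

(0, 3)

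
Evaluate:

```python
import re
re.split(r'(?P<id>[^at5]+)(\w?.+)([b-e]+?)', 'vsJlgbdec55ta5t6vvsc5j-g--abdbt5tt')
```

['', 'vsJlgbdec', '55ta5t6vvsc5j-g--abd', 'b', 't5tt']

Pattern: one or more of any character except [at5] (captured as 'id'); then optionally a word character, then one or more of any character (captured); then one or more of a character in [b-e] (lazy) (captured).
Matches to split on: at [0:30] → 'vsJlgbdec55ta5t6vvsc5j-g--abdb'.
Because the pattern has a capturing group, `split` also inserts each captured text between the pieces.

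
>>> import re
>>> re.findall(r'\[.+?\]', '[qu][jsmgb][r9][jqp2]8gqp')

['[qu]', '[jsmgb]', '[r9]', '[jqp2]']

Because the quantifier is non-greedy, it stops expanding at the earliest point where the rest of the pattern can succeed.
Scanning left to right: at [0:4] → '[qu]'; at [4:11] → '[jsmgb]'; at [11:15] → '[r9]'; at [15:21] → '[jqp2]'.
With no groups in the pattern, `findall` gives back each whole match — 4 here.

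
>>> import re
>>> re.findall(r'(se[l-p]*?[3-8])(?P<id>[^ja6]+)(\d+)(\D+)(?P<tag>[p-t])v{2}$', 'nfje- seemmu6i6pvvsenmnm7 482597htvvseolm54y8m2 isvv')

The pattern matches the literal 'se', then zero or more of a character in [l-p] (lazy), then a character in [3-8] (captured); then one or more of any character except [ja6] (captured as 'id'); then one or more of a digit (captured); then one or more of a non-digit (captured); then a character in [p-t] (captured as 'tag'); then exactly 2 of a literal 'v'; then anchored at the end.
Walking the string: at [18:52] match 'senmnm7 482597htvvseolm54y8m2 isvv', groups = ('senmnm7', ' 482597htvvseolm54y8m', '2', ' i', 's').
With 5 capturing groups, `findall` returns a 5-tuple per match.

[('senmnm7', ' 482597htvvseolm54y8m', '2', ' i', 's')]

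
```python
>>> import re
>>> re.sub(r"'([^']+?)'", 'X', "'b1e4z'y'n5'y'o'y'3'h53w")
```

'XyXyXyXh53w'

Matches: at [0:7] → "'b1e4z'"; at [8:12] → "'n5'"; at [13:16] → "'o'"; at [17:20] → "'3'".
Each match is replaced by 'X'.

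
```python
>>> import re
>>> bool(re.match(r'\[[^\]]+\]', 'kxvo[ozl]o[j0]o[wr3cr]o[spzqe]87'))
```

`match` is anchored at position 0; if the pattern doesn't fit there, it returns None.
Here position 0 doesn't satisfy it, so the call returns None, and `bool(None)` is False.

False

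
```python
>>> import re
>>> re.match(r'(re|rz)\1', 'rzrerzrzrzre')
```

None

After group 1 captures some text, `\1` only succeeds where that same text appears again.
With `match`, the pattern is implicitly anchored at the beginning.
Here the pattern fails at index 0, so the call returns None.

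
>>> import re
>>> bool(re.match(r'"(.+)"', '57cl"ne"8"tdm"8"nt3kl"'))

With `match`, the pattern is implicitly anchored at the beginning.
Here the pattern fails at index 0, so the call returns None, and `bool(None)` is False.

False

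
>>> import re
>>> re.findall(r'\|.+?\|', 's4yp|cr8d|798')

['|cr8d|']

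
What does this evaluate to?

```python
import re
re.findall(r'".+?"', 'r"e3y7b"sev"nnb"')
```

Since nothing is captured, `findall` lists the 2 matched substrings directly.

['"e3y7b"', '"nnb"']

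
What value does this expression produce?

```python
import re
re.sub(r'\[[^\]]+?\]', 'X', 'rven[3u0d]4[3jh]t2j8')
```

`sub` substitutes 'X' at each match site.

'rvenX4Xt2j8'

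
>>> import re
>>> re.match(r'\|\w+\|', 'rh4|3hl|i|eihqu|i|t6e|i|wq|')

`re.match` won't scan ahead — the pattern has to work from the very first character.
Here the string doesn't start with a match, so the call returns None.

None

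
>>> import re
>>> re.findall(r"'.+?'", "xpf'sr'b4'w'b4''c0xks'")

["'sr'", "'w'", "''c0xks'"]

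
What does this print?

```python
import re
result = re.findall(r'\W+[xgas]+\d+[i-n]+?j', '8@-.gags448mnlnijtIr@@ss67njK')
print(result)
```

['@-.gags448mnlnij', '@@ss67nj']

The pattern matches one or more of a non-word character, then one or more of one of [xgas]; then one or more of a digit; then one or more of a character in [i-n] (lazy), then the literal 'j'.
Matches: at [1:17] → '@-.gags448mnlnij'; at [20:28] → '@@ss67nj'.
`findall` yields the raw match text (2 of them) because the pattern has no groups.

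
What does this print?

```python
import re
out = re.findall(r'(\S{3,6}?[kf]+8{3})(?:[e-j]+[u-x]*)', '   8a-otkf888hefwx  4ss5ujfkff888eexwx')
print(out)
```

['8a-otkf888', '4ss5ujfkff888']

The pattern matches 3 to 6 of a non-whitespace character (lazy), then one or more of one of [kf], then exactly 3 of a literal '8' (captured); then one or more of a character in [e-j], then zero or more of a character in [u-x] (non-capturing group).
Walking the string: at [3:18] match '8a-otkf888hefwx', group 1 = '8a-otkf888'; at [20:38] match '4ss5ujfkff888eexwx', group 1 = '4ss5ujfkff888'.
One capturing group, so `findall` returns just the captured substring from each match — 2 in all.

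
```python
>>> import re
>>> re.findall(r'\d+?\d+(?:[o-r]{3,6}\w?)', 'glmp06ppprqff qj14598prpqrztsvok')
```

['06ppprqf', '14598prpqrz']

Pattern: one or more of a digit (lazy), then one or more of a digit; then 3 to 6 of a character in [o-r], then optionally a word character (non-capturing group).
Matches: at [4:12] → '06ppprqf'; at [16:27] → '14598prpqrz'.
With no groups in the pattern, `findall` gives back each whole match — 2 here.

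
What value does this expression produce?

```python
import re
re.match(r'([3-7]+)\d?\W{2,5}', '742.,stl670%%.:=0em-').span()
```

(0, 5)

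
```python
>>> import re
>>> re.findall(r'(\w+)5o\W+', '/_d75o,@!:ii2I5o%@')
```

['_d7', 'ii2I']

Pattern: one or more of a word character (captured); then the literal '5o', then one or more of a non-word character.
Walking the string: at [1:10] match '_d75o,@!:', group 1 = '_d7'; at [10:18] match 'ii2I5o%@', group 1 = 'ii2I'.
Because there's exactly one group, `findall` drops the full match and keeps group 1 from each hit.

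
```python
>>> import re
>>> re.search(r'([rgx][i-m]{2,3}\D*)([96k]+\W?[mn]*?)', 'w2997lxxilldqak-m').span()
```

The pattern matches one of [rgx], then 2 to 3 of a character in [i-m], then zero or more of a non-digit (captured); then one or more of one of [96k], then optionally a non-word character, then zero or more of one of [mn] (lazy) (captured).
The match spans [7:16] → 'xilldqak-'.

(7, 16)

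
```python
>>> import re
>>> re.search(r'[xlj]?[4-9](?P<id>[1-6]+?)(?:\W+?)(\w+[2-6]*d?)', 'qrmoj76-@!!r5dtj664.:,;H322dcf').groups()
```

This matches optionally one of [xlj], then a character in [4-9]; then one or more of a character in [1-6] (lazy) (captured as 'id'); then one or more of a non-word character (lazy) (non-capturing group); then one or more of a word character, then zero or more of a character in [2-6], then optionally a literal 'd' (captured).
`search` walks the string left to right and returns the first match it finds.
The match spans [4:19] → 'j76-@!!r5dtj664'.
Captured: group 1 = '6', group 2 = 'r5dtj664'.

('6', 'r5dtj664')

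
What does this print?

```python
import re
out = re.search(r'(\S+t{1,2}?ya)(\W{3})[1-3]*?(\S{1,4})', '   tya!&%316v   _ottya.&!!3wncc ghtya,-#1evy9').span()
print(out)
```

(16, 29)

The match spans [16:29] → '_ottya.&!!3wn'.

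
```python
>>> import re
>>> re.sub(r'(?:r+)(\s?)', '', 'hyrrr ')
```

Pattern: one or more of a literal 'r' (non-capturing group); then optionally whitespace (captured).
Each match is replaced by ''.

'hy'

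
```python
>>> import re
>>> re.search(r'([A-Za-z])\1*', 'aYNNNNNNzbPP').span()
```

(0, 1)

After group 1 captures some text, `\1` only succeeds where that same text appears again.
The match spans [0:1] → 'a'.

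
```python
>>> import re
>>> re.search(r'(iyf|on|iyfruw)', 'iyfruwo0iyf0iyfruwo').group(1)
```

The regex engine tests alternatives in the order written; an earlier branch that matches wins even if a later one would match more.
`re.search` tries every starting position until one works.
The match spans [0:3] → 'iyf'.
Captured: group 1 = 'iyf'.

'iyf'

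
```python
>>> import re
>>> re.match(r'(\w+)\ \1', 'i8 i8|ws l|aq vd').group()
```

`re.match` won't scan ahead — the pattern has to work from the very first character.
The match spans [0:5] → 'i8 i8'.

'i8 i8'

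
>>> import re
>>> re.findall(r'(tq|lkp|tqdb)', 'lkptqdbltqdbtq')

Alternation isn't longest-match — the leftmost alternative that fits at this position is chosen.
`findall` collects group 1 from each match (4 total).

['lkp', 'tq', 'tq', 'tq']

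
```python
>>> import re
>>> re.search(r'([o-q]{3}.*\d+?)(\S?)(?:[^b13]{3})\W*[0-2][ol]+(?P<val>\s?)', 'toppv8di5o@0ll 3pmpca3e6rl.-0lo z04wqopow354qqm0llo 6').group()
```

The pattern matches exactly 3 of a character in [o-q], then zero or more of any character, then one or more of a digit (lazy) (captured); then optionally a non-whitespace character (captured); then exactly 3 of any character except [b13] (non-capturing group); then zero or more of a non-word character, then a character in [0-2], then one or more of one of [ol]; then optionally whitespace (captured as 'val').
`re.search` scans for the first position where the pattern succeeds.
The match spans [1:52] → 'oppv8di5o@0ll 3pmpca3e6rl.-0lo z04wqopow354qqm0llo '.
Captured: group 1 = 'oppv8di5o@0ll 3pmpca3e6rl.-0lo z04wqopow354', group 2 = '', group 3 = ' '.

'oppv8di5o@0ll 3pmpca3e6rl.-0lo z04wqopow354qqm0llo '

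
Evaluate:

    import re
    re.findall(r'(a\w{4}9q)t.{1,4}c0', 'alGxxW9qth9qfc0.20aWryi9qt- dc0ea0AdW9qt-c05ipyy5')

['aWryi9q', 'a0AdW9q']

Because there's exactly one group, `findall` drops the full match and keeps group 1 from each hit.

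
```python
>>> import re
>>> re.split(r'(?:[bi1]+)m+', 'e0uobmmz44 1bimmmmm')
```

['e0uo', 'z44 ', '']

This matches one or more of one of [bi1] (non-capturing group); then one or more of a literal 'm'.
Matches to split on: at [4:7] → 'bmm'; at [11:19] → '1bimmmmm'.
The string is cut at each match, leaving 3 pieces.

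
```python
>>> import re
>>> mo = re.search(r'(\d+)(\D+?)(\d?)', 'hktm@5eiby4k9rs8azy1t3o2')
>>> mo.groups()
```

This matches one or more of a digit (captured); then one or more of a non-digit (lazy) (captured); then optionally a digit (captured).
With the lazy modifier that quantifier settles for the fewest repetitions that let the rest of the pattern succeed (the atoms after it are unaffected and can still be greedy).
`re.search` tries every starting position until one works.
The match spans [5:7] → '5e'.
Captured: group 1 = '5', group 2 = 'e', group 3 = ''.

('5', 'e', '')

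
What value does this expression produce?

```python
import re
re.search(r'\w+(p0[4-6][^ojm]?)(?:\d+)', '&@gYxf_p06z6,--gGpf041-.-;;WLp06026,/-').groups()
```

('p06z',)

Pattern: one or more of a word character; then the literal 'p0', then a character in [4-6], then optionally any character except [ojm] (captured); then one or more of a digit (non-capturing group).
`search` walks the string left to right and returns the first match it finds.
The match spans [2:12] → 'gYxf_p06z6'.
Captured: group 1 = 'p06z'.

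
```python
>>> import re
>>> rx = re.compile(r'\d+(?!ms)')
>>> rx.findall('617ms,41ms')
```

['61', '4']

`(?!…)`/`(?<!…)` only lets a position through if the neighbouring text does NOT match; no characters are consumed.
No capturing groups, so `findall` returns the 2 full match strings.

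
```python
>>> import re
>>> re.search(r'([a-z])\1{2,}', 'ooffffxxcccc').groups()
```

A backreference is literal: `\1` must see the identical characters the first group matched.
`re.search` scans for the first position where the pattern succeeds.
The match spans [2:6] → 'ffff'.
Captured: group 1 = 'f'.

('f',)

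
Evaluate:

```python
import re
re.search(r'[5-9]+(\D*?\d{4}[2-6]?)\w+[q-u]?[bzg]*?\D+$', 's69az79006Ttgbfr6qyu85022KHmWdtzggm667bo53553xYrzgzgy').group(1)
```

'az79006'

This matches one or more of a character in [5-9]; then zero or more of a non-digit (lazy), then exactly 4 of a digit, then optionally a character in [2-6] (captured); then one or more of a word character; then optionally a character in [q-u], then zero or more of one of [bzg] (lazy), then one or more of a non-digit; then anchored at the end.
`search` walks the string left to right and returns the first match it finds.
The match spans [1:53] → '69az79006Ttgbfr6qyu85022KHmWdtzggm667bo53553xYrzgzgy'.
Captured: group 1 = 'az79006'.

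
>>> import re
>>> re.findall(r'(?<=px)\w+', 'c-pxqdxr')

The `(?=…)`/`(?<=…)` assertion just peeks at neighbouring text; it doesn't advance the match position.
No capturing groups, so `findall` returns the 1 full match string.

['qdxr']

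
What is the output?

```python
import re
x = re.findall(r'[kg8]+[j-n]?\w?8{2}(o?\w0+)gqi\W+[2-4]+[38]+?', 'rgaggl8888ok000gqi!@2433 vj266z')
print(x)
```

This matches one or more of one of [kg8]; then optionally a character in [j-n], then optionally a word character, then exactly 2 of the literal '8'; then optionally the literal 'o', then a word character, then one or more of the literal '0' (captured); then the literal 'gqi', then one or more of a non-word character; then one or more of a character in [2-4]; then one or more of one of [38] (lazy).
Scanning left to right: at [6:24] match '8888ok000gqi!@2433', group 1 = 'ok000'.
With a single group, `findall` returns only what that group captured — 1 item.

['ok000']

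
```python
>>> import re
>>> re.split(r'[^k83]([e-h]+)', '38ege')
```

['38', 'ge', '']

This matches any character except [k83]; then one or more of a character in [e-h] (captured).
Matches to split on: at [2:5] → 'ege'.
Because the pattern has a capturing group, `split` also inserts each captured text between the pieces.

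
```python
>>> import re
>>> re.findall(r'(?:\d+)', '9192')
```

['9192']

Pattern: one or more of a digit (non-capturing group).
No capturing groups, so `findall` returns the 1 full match string.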